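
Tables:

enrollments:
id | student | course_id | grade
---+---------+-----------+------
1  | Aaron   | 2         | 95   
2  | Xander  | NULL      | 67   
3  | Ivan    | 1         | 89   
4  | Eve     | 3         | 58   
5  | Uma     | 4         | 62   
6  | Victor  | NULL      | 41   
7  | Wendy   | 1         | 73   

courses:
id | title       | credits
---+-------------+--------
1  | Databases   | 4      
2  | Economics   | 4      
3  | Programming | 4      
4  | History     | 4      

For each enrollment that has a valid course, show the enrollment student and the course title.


INNER JOIN keeps only enrollments rows whose course_id matches an id in courses. Walk through each enrollment:
  - enrollment 1 (Aaron): course_id=2 -> matches Economics
  - enrollment 2 (Xander): course_id=NULL, no match -> dropped
  - enrollment 3 (Ivan): course_id=1 -> matches Databases
  - enrollment 4 (Eve): course_id=3 -> matches Programming
  - enrollment 5 (Uma): course_id=4 -> matches History
  - enrollment 6 (Victor): course_id=NULL, no match -> dropped
  - enrollment 7 (Wendy): course_id=1 -> matches Databases
So 2 of 7 rows are dropped.

SQL:
SELECT a.student, b.title AS course
FROM enrollments a
INNER JOIN courses b ON a.course_id = b.id

Result:
student | course     
--------+------------
Aaron   | Economics  
Ivan    | Databases  
Eve     | Programming
Uma     | History    
Wendy   | Databases  


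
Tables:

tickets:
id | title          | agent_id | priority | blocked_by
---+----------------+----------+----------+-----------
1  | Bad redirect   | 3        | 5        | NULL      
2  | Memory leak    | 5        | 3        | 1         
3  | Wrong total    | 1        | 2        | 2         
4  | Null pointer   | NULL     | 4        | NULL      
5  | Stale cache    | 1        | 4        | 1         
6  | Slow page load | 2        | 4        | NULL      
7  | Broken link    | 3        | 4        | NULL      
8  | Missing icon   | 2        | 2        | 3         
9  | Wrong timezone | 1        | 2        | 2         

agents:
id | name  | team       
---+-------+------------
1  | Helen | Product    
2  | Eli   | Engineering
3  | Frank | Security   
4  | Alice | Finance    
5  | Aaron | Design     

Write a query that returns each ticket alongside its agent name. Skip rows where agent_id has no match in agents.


INNER JOIN keeps only tickets rows whose agent_id matches an id in agents. Walk through each ticket:
  - ticket 1 (Bad redirect): agent_id=3 -> matches Frank
  - ticket 2 (Memory leak): agent_id=5 -> matches Aaron
  - ticket 3 (Wrong total): agent_id=1 -> matches Helen
  - ticket 4 (Null pointer): agent_id=NULL, no match -> dropped
  - ticket 5 (Stale cache): agent_id=1 -> matches Helen
  - ticket 6 (Slow page load): agent_id=2 -> matches Eli
  - ticket 7 (Broken link): agent_id=3 -> matches Frank
  - ticket 8 (Missing icon): agent_id=2 -> matches Eli
  - ticket 9 (Wrong timezone): agent_id=1 -> matches Helen
So 1 of 9 rows is dropped.

SQL:
SELECT a.title, b.name AS agent
FROM tickets a
INNER JOIN agents b ON a.agent_id = b.id

Result:
title          | agent
---------------+------
Bad redirect   | Frank
Memory leak    | Aaron
Wrong total    | Helen
Stale cache    | Helen
Slow page load | Eli  
Broken link    | Frank
Missing icon   | Eli  
Wrong timezone | Helen


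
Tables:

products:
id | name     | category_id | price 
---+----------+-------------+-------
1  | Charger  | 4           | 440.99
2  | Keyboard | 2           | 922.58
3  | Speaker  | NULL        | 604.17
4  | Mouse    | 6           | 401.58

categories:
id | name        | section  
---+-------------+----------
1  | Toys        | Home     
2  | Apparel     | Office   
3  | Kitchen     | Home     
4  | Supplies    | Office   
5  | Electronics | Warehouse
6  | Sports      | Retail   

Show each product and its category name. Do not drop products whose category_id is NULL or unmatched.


LEFT JOIN keeps every row from products (the left table); where category_id has no match in categories, the category columns become NULL. Walk through each product:
  - product 1 (Charger): category_id=4 -> matches Supplies
  - product 2 (Keyboard): category_id=2 -> matches Apparel
  - product 3 (Speaker): category_id=NULL, no match -> kept with NULL
  - product 4 (Mouse): category_id=6 -> matches Sports
All 4 rows appear; 1 has NULL category.

SQL:
SELECT a.name, b.name AS category
FROM products a
LEFT JOIN categories b ON a.category_id = b.id

Result:
name     | category
---------+---------
Charger  | Supplies
Keyboard | Apparel 
Speaker  | NULL    
Mouse    | Sports  


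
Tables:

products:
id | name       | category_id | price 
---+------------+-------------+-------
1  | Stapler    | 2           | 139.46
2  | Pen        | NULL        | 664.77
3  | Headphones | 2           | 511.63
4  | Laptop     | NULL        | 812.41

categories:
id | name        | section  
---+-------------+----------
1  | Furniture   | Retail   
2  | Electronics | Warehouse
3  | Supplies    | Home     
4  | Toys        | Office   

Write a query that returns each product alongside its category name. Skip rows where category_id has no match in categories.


INNER JOIN keeps only products rows whose category_id matches an id in categories. Walk through each product:
  - product 1 (Stapler): category_id=2 -> matches Electronics
  - product 2 (Pen): category_id=NULL, no match -> dropped
  - product 3 (Headphones): category_id=2 -> matches Electronics
  - product 4 (Laptop): category_id=NULL, no match -> dropped
So 2 of 4 rows are dropped.

SQL:
SELECT a.name, b.name AS category
FROM products a
INNER JOIN categories b ON a.category_id = b.id

Result:
name       | category   
-----------+------------
Stapler    | Electronics
Headphones | Electronics


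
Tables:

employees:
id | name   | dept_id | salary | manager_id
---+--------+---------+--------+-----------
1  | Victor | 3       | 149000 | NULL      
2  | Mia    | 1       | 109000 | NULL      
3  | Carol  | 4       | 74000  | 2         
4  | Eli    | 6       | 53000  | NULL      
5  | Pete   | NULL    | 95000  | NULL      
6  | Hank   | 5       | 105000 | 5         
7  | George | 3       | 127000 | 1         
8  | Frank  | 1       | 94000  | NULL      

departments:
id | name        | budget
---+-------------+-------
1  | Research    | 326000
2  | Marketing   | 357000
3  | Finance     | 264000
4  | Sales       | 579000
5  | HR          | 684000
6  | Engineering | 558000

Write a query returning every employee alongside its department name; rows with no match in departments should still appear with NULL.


LEFT JOIN keeps every row from employees (the left table); where dept_id has no match in departments, the department columns become NULL. Walk through each employee:
  - employee 1 (Victor): dept_id=3 -> matches Finance
  - employee 2 (Mia): dept_id=1 -> matches Research
  - employee 3 (Carol): dept_id=4 -> matches Sales
  - employee 4 (Eli): dept_id=6 -> matches Engineering
  - employee 5 (Pete): dept_id=NULL, no match -> kept with NULL
  - employee 6 (Hank): dept_id=5 -> matches HR
  - employee 7 (George): dept_id=3 -> matches Finance
  - employee 8 (Frank): dept_id=1 -> matches Research
All 8 rows appear; 1 has NULL department.

SQL:
SELECT a.name, b.name AS department
FROM employees a
LEFT JOIN departments b ON a.dept_id = b.id

Result:
name   | department 
-------+------------
Victor | Finance    
Mia    | Research   
Carol  | Sales      
Eli    | Engineering
Pete   | NULL       
Hank   | HR         
George | Finance    
Frank  | Research   


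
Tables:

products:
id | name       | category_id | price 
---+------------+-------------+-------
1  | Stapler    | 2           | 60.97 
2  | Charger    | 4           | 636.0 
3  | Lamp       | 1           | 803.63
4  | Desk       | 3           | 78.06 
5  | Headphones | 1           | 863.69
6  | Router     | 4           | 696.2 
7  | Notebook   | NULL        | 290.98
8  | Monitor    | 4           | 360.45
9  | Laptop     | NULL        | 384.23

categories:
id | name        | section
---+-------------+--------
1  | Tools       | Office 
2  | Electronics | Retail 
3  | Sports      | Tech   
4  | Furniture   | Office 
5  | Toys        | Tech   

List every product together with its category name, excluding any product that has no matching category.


INNER JOIN keeps only products rows whose category_id matches an id in categories. Walk through each product:
  - product 1 (Stapler): category_id=2 -> matches Electronics
  - product 2 (Charger): category_id=4 -> matches Furniture
  - product 3 (Lamp): category_id=1 -> matches Tools
  - product 4 (Desk): category_id=3 -> matches Sports
  - product 5 (Headphones): category_id=1 -> matches Tools
  - product 6 (Router): category_id=4 -> matches Furniture
  - product 7 (Notebook): category_id=NULL, no match -> dropped
  - product 8 (Monitor): category_id=4 -> matches Furniture
  - product 9 (Laptop): category_id=NULL, no match -> dropped
So 2 of 9 rows are dropped.

SQL:
SELECT a.name, b.name AS category
FROM products a
INNER JOIN categories b ON a.category_id = b.id

Result:
name       | category   
-----------+------------
Stapler    | Electronics
Charger    | Furniture  
Lamp       | Tools      
Desk       | Sports     
Headphones | Tools      
Router     | Furniture  
Monitor    | Furniture  


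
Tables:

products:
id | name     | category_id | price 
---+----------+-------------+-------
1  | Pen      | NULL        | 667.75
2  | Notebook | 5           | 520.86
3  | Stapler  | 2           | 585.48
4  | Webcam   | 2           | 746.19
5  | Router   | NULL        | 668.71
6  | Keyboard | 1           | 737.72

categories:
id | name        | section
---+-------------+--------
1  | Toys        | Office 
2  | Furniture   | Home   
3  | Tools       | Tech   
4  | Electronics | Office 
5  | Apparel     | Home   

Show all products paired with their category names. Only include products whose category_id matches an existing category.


INNER JOIN keeps only products rows whose category_id matches an id in categories. Walk through each product:
  - product 1 (Pen): category_id=NULL, no match -> dropped
  - product 2 (Notebook): category_id=5 -> matches Apparel
  - product 3 (Stapler): category_id=2 -> matches Furniture
  - product 4 (Webcam): category_id=2 -> matches Furniture
  - product 5 (Router): category_id=NULL, no match -> dropped
  - product 6 (Keyboard): category_id=1 -> matches Toys
So 2 of 6 rows are dropped.

SQL:
SELECT a.name, b.name AS category
FROM products a
INNER JOIN categories b ON a.category_id = b.id

Result:
name     | category 
---------+----------
Notebook | Apparel  
Stapler  | Furniture
Webcam   | Furniture
Keyboard | Toys     


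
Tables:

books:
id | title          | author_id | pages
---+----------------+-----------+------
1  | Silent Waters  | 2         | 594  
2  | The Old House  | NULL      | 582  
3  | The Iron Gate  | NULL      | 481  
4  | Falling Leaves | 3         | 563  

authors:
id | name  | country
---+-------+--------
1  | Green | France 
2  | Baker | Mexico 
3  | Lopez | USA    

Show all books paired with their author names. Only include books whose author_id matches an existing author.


INNER JOIN keeps only books rows whose author_id matches an id in authors. Walk through each book:
  - book 1 (Silent Waters): author_id=2 -> matches Baker
  - book 2 (The Old House): author_id=NULL, no match -> dropped
  - book 3 (The Iron Gate): author_id=NULL, no match -> dropped
  - book 4 (Falling Leaves): author_id=3 -> matches Lopez
So 2 of 4 rows are dropped.

SQL:
SELECT a.title, b.name AS author
FROM books a
INNER JOIN authors b ON a.author_id = b.id

Result:
title          | author
---------------+-------
Silent Waters  | Baker 
Falling Leaves | Lopez 


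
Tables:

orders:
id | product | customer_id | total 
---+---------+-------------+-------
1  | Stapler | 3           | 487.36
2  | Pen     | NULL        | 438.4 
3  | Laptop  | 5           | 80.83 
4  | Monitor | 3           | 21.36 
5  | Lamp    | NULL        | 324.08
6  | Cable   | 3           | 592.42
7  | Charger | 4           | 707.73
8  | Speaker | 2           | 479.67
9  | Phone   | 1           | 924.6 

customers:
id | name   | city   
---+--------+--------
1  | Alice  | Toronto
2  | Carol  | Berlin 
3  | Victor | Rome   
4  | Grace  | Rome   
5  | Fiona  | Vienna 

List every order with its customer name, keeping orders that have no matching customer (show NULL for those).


LEFT JOIN keeps every row from orders (the left table); where customer_id has no match in customers, the customer columns become NULL. Walk through each order:
  - order 1 (Stapler): customer_id=3 -> matches Victor
  - order 2 (Pen): customer_id=NULL, no match -> kept with NULL
  - order 3 (Laptop): customer_id=5 -> matches Fiona
  - order 4 (Monitor): customer_id=3 -> matches Victor
  - order 5 (Lamp): customer_id=NULL, no match -> kept with NULL
  - order 6 (Cable): customer_id=3 -> matches Victor
  - order 7 (Charger): customer_id=4 -> matches Grace
  - order 8 (Speaker): customer_id=2 -> matches Carol
  - order 9 (Phone): customer_id=1 -> matches Alice
All 9 rows appear; 2 have NULL customer.

SQL:
SELECT a.product, b.name AS customer
FROM orders a
LEFT JOIN customers b ON a.customer_id = b.id

Result:
product | customer
--------+---------
Stapler | Victor  
Pen     | NULL    
Laptop  | Fiona   
Monitor | Victor  
Lamp    | NULL    
Cable   | Victor  
Charger | Grace   
Speaker | Carol   
Phone   | Alice   


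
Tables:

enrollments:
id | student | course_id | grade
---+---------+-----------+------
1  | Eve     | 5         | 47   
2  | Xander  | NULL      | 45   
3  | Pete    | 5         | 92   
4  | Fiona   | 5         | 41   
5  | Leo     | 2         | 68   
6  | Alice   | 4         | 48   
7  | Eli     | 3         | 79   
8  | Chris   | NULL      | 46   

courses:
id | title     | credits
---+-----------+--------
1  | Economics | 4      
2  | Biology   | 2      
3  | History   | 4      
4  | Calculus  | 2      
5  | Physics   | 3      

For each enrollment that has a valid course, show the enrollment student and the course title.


INNER JOIN keeps only enrollments rows whose course_id matches an id in courses. Walk through each enrollment:
  - enrollment 1 (Eve): course_id=5 -> matches Physics
  - enrollment 2 (Xander): course_id=NULL, no match -> dropped
  - enrollment 3 (Pete): course_id=5 -> matches Physics
  - enrollment 4 (Fiona): course_id=5 -> matches Physics
  - enrollment 5 (Leo): course_id=2 -> matches Biology
  - enrollment 6 (Alice): course_id=4 -> matches Calculus
  - enrollment 7 (Eli): course_id=3 -> matches History
  - enrollment 8 (Chris): course_id=NULL, no match -> dropped
So 2 of 8 rows are dropped.

SQL:
SELECT a.student, b.title AS course
FROM enrollments a
INNER JOIN courses b ON a.course_id = b.id

Result:
student | course  
--------+---------
Eve     | Physics 
Pete    | Physics 
Fiona   | Physics 
Leo     | Biology 
Alice   | Calculus
Eli     | History 


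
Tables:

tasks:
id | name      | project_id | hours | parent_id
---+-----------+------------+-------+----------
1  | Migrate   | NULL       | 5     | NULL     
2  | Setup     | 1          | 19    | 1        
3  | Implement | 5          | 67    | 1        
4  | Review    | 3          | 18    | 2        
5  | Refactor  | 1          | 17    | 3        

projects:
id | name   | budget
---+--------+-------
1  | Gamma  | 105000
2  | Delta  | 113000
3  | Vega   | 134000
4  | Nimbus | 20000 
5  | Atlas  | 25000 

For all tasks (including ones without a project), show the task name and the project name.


LEFT JOIN keeps every row from tasks (the left table); where project_id has no match in projects, the project columns become NULL. Walk through each task:
  - task 1 (Migrate): project_id=NULL, no match -> kept with NULL
  - task 2 (Setup): project_id=1 -> matches Gamma
  - task 3 (Implement): project_id=5 -> matches Atlas
  - task 4 (Review): project_id=3 -> matches Vega
  - task 5 (Refactor): project_id=1 -> matches Gamma
All 5 rows appear; 1 has NULL project.

SQL:
SELECT a.name, b.name AS project
FROM tasks a
LEFT JOIN projects b ON a.project_id = b.id

Result:
name      | project
----------+--------
Migrate   | NULL   
Setup     | Gamma  
Implement | Atlas  
Review    | Vega   
Refactor  | Gamma  


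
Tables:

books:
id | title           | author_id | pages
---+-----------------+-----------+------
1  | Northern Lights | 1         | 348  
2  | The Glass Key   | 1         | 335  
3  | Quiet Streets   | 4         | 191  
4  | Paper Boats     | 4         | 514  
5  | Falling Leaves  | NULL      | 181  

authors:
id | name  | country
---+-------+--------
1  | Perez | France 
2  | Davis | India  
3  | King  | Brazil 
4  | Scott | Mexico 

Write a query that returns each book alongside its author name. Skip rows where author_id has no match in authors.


INNER JOIN keeps only books rows whose author_id matches an id in authors. Walk through each book:
  - book 1 (Northern Lights): author_id=1 -> matches Perez
  - book 2 (The Glass Key): author_id=1 -> matches Perez
  - book 3 (Quiet Streets): author_id=4 -> matches Scott
  - book 4 (Paper Boats): author_id=4 -> matches Scott
  - book 5 (Falling Leaves): author_id=NULL, no match -> dropped
So 1 of 5 rows is dropped.

SQL:
SELECT a.title, b.name AS author
FROM books a
INNER JOIN authors b ON a.author_id = b.id

Result:
title           | author
----------------+-------
Northern Lights | Perez 
The Glass Key   | Perez 
Quiet Streets   | Scott 
Paper Boats     | Scott 


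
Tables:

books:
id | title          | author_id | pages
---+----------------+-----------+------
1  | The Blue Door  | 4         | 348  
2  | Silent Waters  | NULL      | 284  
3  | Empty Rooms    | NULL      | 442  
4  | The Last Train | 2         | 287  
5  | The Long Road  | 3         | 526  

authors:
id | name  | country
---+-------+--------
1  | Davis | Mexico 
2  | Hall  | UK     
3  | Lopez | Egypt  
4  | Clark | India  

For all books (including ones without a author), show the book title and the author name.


LEFT JOIN keeps every row from books (the left table); where author_id has no match in authors, the author columns become NULL. Walk through each book:
  - book 1 (The Blue Door): author_id=4 -> matches Clark
  - book 2 (Silent Waters): author_id=NULL, no match -> kept with NULL
  - book 3 (Empty Rooms): author_id=NULL, no match -> kept with NULL
  - book 4 (The Last Train): author_id=2 -> matches Hall
  - book 5 (The Long Road): author_id=3 -> matches Lopez
All 5 rows appear; 2 have NULL author.

SQL:
SELECT a.title, b.name AS author
FROM books a
LEFT JOIN authors b ON a.author_id = b.id

Result:
title          | author
---------------+-------
The Blue Door  | Clark 
Silent Waters  | NULL  
Empty Rooms    | NULL  
The Last Train | Hall  
The Long Road  | Lopez 


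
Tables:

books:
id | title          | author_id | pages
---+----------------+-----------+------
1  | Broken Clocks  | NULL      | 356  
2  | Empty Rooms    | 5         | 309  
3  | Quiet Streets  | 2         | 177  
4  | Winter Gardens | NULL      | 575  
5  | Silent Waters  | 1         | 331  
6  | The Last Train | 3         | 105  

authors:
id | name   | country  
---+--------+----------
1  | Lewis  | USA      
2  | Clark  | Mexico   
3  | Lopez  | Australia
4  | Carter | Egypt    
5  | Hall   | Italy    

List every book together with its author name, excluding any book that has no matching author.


INNER JOIN keeps only books rows whose author_id matches an id in authors. Walk through each book:
  - book 1 (Broken Clocks): author_id=NULL, no match -> dropped
  - book 2 (Empty Rooms): author_id=5 -> matches Hall
  - book 3 (Quiet Streets): author_id=2 -> matches Clark
  - book 4 (Winter Gardens): author_id=NULL, no match -> dropped
  - book 5 (Silent Waters): author_id=1 -> matches Lewis
  - book 6 (The Last Train): author_id=3 -> matches Lopez
So 2 of 6 rows are dropped.

SQL:
SELECT a.title, b.name AS author
FROM books a
INNER JOIN authors b ON a.author_id = b.id

Result:
title          | author
---------------+-------
Empty Rooms    | Hall  
Quiet Streets  | Clark 
Silent Waters  | Lewis 
The Last Train | Lopez 


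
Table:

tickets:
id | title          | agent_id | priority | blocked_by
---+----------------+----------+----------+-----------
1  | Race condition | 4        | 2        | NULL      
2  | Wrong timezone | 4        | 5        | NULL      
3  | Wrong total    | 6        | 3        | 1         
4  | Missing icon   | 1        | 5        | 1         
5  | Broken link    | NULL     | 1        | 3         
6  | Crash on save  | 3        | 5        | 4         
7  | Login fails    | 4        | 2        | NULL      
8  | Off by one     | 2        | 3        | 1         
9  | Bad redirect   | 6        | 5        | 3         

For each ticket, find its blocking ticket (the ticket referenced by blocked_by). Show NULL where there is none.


This is a self-join: tickets is joined to a second copy of itself, matching each row's blocked_by to another row's id. Use LEFT JOIN so rows with blocked_by=NULL are kept.
  - ticket 1 (Race condition): blocked_by=NULL -> NULL
  - ticket 2 (Wrong timezone): blocked_by=NULL -> NULL
  - ticket 3 (Wrong total): blocked_by=1 -> Race condition
  - ticket 4 (Missing icon): blocked_by=1 -> Race condition
  - ticket 5 (Broken link): blocked_by=3 -> Wrong total
  - ticket 6 (Crash on save): blocked_by=4 -> Missing icon
  - ticket 7 (Login fails): blocked_by=NULL -> NULL
  - ticket 8 (Off by one): blocked_by=1 -> Race condition
  - ticket 9 (Bad redirect): blocked_by=3 -> Wrong total

SQL:
SELECT a.title AS item, b.title AS blocked_by
FROM tickets a
LEFT JOIN tickets b ON a.blocked_by = b.id

Result:
item           | blocked_by    
---------------+---------------
Race condition | NULL          
Wrong timezone | NULL          
Wrong total    | Race condition
Missing icon   | Race condition
Broken link    | Wrong total   
Crash on save  | Missing icon  
Login fails    | NULL          
Off by one     | Race condition
Bad redirect   | Wrong total   


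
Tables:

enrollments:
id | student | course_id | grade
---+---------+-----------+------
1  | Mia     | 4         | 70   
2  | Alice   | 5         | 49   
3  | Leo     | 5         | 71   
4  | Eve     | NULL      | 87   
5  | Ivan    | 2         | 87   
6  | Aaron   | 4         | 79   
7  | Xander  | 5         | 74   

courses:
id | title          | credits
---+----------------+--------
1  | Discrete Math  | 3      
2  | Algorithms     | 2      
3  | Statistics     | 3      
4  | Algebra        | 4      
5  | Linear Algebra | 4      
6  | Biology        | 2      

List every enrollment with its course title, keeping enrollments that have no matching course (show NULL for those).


LEFT JOIN keeps every row from enrollments (the left table); where course_id has no match in courses, the course columns become NULL. Walk through each enrollment:
  - enrollment 1 (Mia): course_id=4 -> matches Algebra
  - enrollment 2 (Alice): course_id=5 -> matches Linear Algebra
  - enrollment 3 (Leo): course_id=5 -> matches Linear Algebra
  - enrollment 4 (Eve): course_id=NULL, no match -> kept with NULL
  - enrollment 5 (Ivan): course_id=2 -> matches Algorithms
  - enrollment 6 (Aaron): course_id=4 -> matches Algebra
  - enrollment 7 (Xander): course_id=5 -> matches Linear Algebra
All 7 rows appear; 1 has NULL course.

SQL:
SELECT a.student, b.title AS course
FROM enrollments a
LEFT JOIN courses b ON a.course_id = b.id

Result:
student | course        
--------+---------------
Mia     | Algebra       
Alice   | Linear Algebra
Leo     | Linear Algebra
Eve     | NULL          
Ivan    | Algorithms    
Aaron   | Algebra       
Xander  | Linear Algebra


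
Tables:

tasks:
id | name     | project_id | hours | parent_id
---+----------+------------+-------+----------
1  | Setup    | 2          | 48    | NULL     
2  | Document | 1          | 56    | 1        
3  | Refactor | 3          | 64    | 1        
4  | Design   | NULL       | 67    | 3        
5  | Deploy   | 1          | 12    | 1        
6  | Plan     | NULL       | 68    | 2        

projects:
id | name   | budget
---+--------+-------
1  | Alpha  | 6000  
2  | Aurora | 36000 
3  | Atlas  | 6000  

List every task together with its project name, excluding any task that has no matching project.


INNER JOIN keeps only tasks rows whose project_id matches an id in projects. Walk through each task:
  - task 1 (Setup): project_id=2 -> matches Aurora
  - task 2 (Document): project_id=1 -> matches Alpha
  - task 3 (Refactor): project_id=3 -> matches Atlas
  - task 4 (Design): project_id=NULL, no match -> dropped
  - task 5 (Deploy): project_id=1 -> matches Alpha
  - task 6 (Plan): project_id=NULL, no match -> dropped
So 2 of 6 rows are dropped.

SQL:
SELECT a.name, b.name AS project
FROM tasks a
INNER JOIN projects b ON a.project_id = b.id

Result:
name     | project
---------+--------
Setup    | Aurora 
Document | Alpha  
Refactor | Atlas  
Deploy   | Alpha  


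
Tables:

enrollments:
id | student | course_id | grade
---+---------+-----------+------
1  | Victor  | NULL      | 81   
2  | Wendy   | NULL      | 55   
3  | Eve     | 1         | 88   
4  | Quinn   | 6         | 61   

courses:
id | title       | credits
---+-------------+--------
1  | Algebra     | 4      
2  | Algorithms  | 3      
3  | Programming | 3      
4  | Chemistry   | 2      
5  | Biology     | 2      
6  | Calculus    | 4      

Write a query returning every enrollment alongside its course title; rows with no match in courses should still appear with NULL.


LEFT JOIN keeps every row from enrollments (the left table); where course_id has no match in courses, the course columns become NULL. Walk through each enrollment:
  - enrollment 1 (Victor): course_id=NULL, no match -> kept with NULL
  - enrollment 2 (Wendy): course_id=NULL, no match -> kept with NULL
  - enrollment 3 (Eve): course_id=1 -> matches Algebra
  - enrollment 4 (Quinn): course_id=6 -> matches Calculus
All 4 rows appear; 2 have NULL course.

SQL:
SELECT a.student, b.title AS course
FROM enrollments a
LEFT JOIN courses b ON a.course_id = b.id

Result:
student | course  
--------+---------
Victor  | NULL    
Wendy   | NULL    
Eve     | Algebra 
Quinn   | Calculus


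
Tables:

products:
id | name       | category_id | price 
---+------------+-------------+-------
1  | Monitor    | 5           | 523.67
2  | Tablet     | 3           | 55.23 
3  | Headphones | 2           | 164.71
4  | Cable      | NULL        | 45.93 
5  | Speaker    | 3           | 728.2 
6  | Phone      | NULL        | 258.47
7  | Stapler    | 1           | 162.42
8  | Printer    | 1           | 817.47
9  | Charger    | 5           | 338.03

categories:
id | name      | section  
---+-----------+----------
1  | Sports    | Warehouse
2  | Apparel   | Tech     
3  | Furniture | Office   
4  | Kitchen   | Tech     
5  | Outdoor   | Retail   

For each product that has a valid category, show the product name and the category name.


INNER JOIN keeps only products rows whose category_id matches an id in categories. Walk through each product:
  - product 1 (Monitor): category_id=5 -> matches Outdoor
  - product 2 (Tablet): category_id=3 -> matches Furniture
  - product 3 (Headphones): category_id=2 -> matches Apparel
  - product 4 (Cable): category_id=NULL, no match -> dropped
  - product 5 (Speaker): category_id=3 -> matches Furniture
  - product 6 (Phone): category_id=NULL, no match -> dropped
  - product 7 (Stapler): category_id=1 -> matches Sports
  - product 8 (Printer): category_id=1 -> matches Sports
  - product 9 (Charger): category_id=5 -> matches Outdoor
So 2 of 9 rows are dropped.

SQL:
SELECT a.name, b.name AS category
FROM products a
INNER JOIN categories b ON a.category_id = b.id

Result:
name       | category 
-----------+----------
Monitor    | Outdoor  
Tablet     | Furniture
Headphones | Apparel  
Speaker    | Furniture
Stapler    | Sports   
Printer    | Sports   
Charger    | Outdoor  


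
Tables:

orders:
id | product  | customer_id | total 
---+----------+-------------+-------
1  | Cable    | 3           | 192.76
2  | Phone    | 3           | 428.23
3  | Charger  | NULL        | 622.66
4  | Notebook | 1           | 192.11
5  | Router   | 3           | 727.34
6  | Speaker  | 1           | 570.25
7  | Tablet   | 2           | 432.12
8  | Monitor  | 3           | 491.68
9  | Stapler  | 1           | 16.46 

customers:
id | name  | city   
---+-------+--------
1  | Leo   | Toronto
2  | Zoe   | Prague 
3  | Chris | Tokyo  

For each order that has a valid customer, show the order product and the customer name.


INNER JOIN keeps only orders rows whose customer_id matches an id in customers. Walk through each order:
  - order 1 (Cable): customer_id=3 -> matches Chris
  - order 2 (Phone): customer_id=3 -> matches Chris
  - order 3 (Charger): customer_id=NULL, no match -> dropped
  - order 4 (Notebook): customer_id=1 -> matches Leo
  - order 5 (Router): customer_id=3 -> matches Chris
  - order 6 (Speaker): customer_id=1 -> matches Leo
  - order 7 (Tablet): customer_id=2 -> matches Zoe
  - order 8 (Monitor): customer_id=3 -> matches Chris
  - order 9 (Stapler): customer_id=1 -> matches Leo
So 1 of 9 rows is dropped.

SQL:
SELECT a.product, b.name AS customer
FROM orders a
INNER JOIN customers b ON a.customer_id = b.id

Result:
product  | customer
---------+---------
Cable    | Chris   
Phone    | Chris   
Notebook | Leo     
Router   | Chris   
Speaker  | Leo     
Tablet   | Zoe     
Monitor  | Chris   
Stapler  | Leo     


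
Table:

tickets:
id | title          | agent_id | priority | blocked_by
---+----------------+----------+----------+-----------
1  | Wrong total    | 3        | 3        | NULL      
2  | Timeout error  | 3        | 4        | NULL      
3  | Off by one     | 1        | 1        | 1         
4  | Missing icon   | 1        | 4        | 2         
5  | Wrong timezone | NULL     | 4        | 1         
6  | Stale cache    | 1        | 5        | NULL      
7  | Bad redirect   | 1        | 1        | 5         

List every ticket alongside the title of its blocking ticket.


This is a self-join: tickets is joined to a second copy of itself, matching each row's blocked_by to another row's id. Use LEFT JOIN so rows with blocked_by=NULL are kept.
  - ticket 1 (Wrong total): blocked_by=NULL -> NULL
  - ticket 2 (Timeout error): blocked_by=NULL -> NULL
  - ticket 3 (Off by one): blocked_by=1 -> Wrong total
  - ticket 4 (Missing icon): blocked_by=2 -> Timeout error
  - ticket 5 (Wrong timezone): blocked_by=1 -> Wrong total
  - ticket 6 (Stale cache): blocked_by=NULL -> NULL
  - ticket 7 (Bad redirect): blocked_by=5 -> Wrong timezone

SQL:
SELECT a.title AS item, b.title AS blocked_by
FROM tickets a
LEFT JOIN tickets b ON a.blocked_by = b.id

Result:
item           | blocked_by    
---------------+---------------
Wrong total    | NULL          
Timeout error  | NULL          
Off by one     | Wrong total   
Missing icon   | Timeout error 
Wrong timezone | Wrong total   
Stale cache    | NULL          
Bad redirect   | Wrong timezone


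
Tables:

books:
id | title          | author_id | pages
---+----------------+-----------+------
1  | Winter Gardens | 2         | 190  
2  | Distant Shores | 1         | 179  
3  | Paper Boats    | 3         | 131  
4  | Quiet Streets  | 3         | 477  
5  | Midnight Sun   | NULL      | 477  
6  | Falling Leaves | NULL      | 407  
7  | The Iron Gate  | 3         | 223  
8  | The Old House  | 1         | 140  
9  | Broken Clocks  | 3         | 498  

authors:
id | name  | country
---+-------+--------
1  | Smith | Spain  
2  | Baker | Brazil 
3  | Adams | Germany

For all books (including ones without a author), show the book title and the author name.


LEFT JOIN keeps every row from books (the left table); where author_id has no match in authors, the author columns become NULL. Walk through each book:
  - book 1 (Winter Gardens): author_id=2 -> matches Baker
  - book 2 (Distant Shores): author_id=1 -> matches Smith
  - book 3 (Paper Boats): author_id=3 -> matches Adams
  - book 4 (Quiet Streets): author_id=3 -> matches Adams
  - book 5 (Midnight Sun): author_id=NULL, no match -> kept with NULL
  - book 6 (Falling Leaves): author_id=NULL, no match -> kept with NULL
  - book 7 (The Iron Gate): author_id=3 -> matches Adams
  - book 8 (The Old House): author_id=1 -> matches Smith
  - book 9 (Broken Clocks): author_id=3 -> matches Adams
All 9 rows appear; 2 have NULL author.

SQL:
SELECT a.title, b.name AS author
FROM books a
LEFT JOIN authors b ON a.author_id = b.id

Result:
title          | author
---------------+-------
Winter Gardens | Baker 
Distant Shores | Smith 
Paper Boats    | Adams 
Quiet Streets  | Adams 
Midnight Sun   | NULL  
Falling Leaves | NULL  
The Iron Gate  | Adams 
The Old House  | Smith 
Broken Clocks  | Adams 


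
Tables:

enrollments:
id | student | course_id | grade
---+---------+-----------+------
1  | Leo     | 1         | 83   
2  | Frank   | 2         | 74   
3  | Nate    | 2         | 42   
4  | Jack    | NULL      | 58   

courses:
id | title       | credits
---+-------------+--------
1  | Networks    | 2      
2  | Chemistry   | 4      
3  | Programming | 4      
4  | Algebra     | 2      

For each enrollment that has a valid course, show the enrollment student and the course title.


INNER JOIN keeps only enrollments rows whose course_id matches an id in courses. Walk through each enrollment:
  - enrollment 1 (Leo): course_id=1 -> matches Networks
  - enrollment 2 (Frank): course_id=2 -> matches Chemistry
  - enrollment 3 (Nate): course_id=2 -> matches Chemistry
  - enrollment 4 (Jack): course_id=NULL, no match -> dropped
So 1 of 4 rows is dropped.

SQL:
SELECT a.student, b.title AS course
FROM enrollments a
INNER JOIN courses b ON a.course_id = b.id

Result:
student | course   
--------+----------
Leo     | Networks 
Frank   | Chemistry
Nate    | Chemistry


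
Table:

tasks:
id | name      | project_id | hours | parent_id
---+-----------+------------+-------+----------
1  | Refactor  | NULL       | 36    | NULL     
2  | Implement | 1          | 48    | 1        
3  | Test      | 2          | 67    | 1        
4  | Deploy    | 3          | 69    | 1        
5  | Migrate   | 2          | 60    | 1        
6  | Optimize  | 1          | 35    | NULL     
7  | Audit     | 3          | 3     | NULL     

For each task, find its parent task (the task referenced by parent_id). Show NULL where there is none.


This is a self-join: tasks is joined to a second copy of itself, matching each row's parent_id to another row's id. Use LEFT JOIN so rows with parent_id=NULL are kept.
  - task 1 (Refactor): parent_id=NULL -> NULL
  - task 2 (Implement): parent_id=1 -> Refactor
  - task 3 (Test): parent_id=1 -> Refactor
  - task 4 (Deploy): parent_id=1 -> Refactor
  - task 5 (Migrate): parent_id=1 -> Refactor
  - task 6 (Optimize): parent_id=NULL -> NULL
  - task 7 (Audit): parent_id=NULL -> NULL

SQL:
SELECT a.name AS item, b.name AS parent
FROM tasks a
LEFT JOIN tasks b ON a.parent_id = b.id

Result:
item      | parent  
----------+---------
Refactor  | NULL    
Implement | Refactor
Test      | Refactor
Deploy    | Refactor
Migrate   | Refactor
Optimize  | NULL    
Audit     | NULL    


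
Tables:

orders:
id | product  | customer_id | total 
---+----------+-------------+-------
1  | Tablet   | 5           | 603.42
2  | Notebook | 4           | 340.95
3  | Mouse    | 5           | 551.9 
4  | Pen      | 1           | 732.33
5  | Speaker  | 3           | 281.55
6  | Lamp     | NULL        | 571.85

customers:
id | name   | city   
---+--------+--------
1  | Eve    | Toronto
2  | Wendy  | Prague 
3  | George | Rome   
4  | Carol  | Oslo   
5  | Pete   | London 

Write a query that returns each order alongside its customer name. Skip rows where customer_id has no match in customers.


INNER JOIN keeps only orders rows whose customer_id matches an id in customers. Walk through each order:
  - order 1 (Tablet): customer_id=5 -> matches Pete
  - order 2 (Notebook): customer_id=4 -> matches Carol
  - order 3 (Mouse): customer_id=5 -> matches Pete
  - order 4 (Pen): customer_id=1 -> matches Eve
  - order 5 (Speaker): customer_id=3 -> matches George
  - order 6 (Lamp): customer_id=NULL, no match -> dropped
So 1 of 6 rows is dropped.

SQL:
SELECT a.product, b.name AS customer
FROM orders a
INNER JOIN customers b ON a.customer_id = b.id

Result:
product  | customer
---------+---------
Tablet   | Pete    
Notebook | Carol   
Mouse    | Pete    
Pen      | Eve     
Speaker  | George  


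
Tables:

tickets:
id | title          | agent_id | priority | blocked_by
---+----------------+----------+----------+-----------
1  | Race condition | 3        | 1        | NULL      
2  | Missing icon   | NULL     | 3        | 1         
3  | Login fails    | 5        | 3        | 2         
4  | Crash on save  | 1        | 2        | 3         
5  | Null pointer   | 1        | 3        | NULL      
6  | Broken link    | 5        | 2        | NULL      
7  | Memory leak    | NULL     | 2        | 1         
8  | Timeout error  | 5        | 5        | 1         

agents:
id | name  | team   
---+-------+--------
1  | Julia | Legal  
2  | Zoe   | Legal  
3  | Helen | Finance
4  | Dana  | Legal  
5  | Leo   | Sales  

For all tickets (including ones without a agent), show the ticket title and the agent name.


LEFT JOIN keeps every row from tickets (the left table); where agent_id has no match in agents, the agent columns become NULL. Walk through each ticket:
  - ticket 1 (Race condition): agent_id=3 -> matches Helen
  - ticket 2 (Missing icon): agent_id=NULL, no match -> kept with NULL
  - ticket 3 (Login fails): agent_id=5 -> matches Leo
  - ticket 4 (Crash on save): agent_id=1 -> matches Julia
  - ticket 5 (Null pointer): agent_id=1 -> matches Julia
  - ticket 6 (Broken link): agent_id=5 -> matches Leo
  - ticket 7 (Memory leak): agent_id=NULL, no match -> kept with NULL
  - ticket 8 (Timeout error): agent_id=5 -> matches Leo
All 8 rows appear; 2 have NULL agent.

SQL:
SELECT a.title, b.name AS agent
FROM tickets a
LEFT JOIN agents b ON a.agent_id = b.id

Result:
title          | agent
---------------+------
Race condition | Helen
Missing icon   | NULL 
Login fails    | Leo  
Crash on save  | Julia
Null pointer   | Julia
Broken link    | Leo  
Memory leak    | NULL 
Timeout error  | Leo  


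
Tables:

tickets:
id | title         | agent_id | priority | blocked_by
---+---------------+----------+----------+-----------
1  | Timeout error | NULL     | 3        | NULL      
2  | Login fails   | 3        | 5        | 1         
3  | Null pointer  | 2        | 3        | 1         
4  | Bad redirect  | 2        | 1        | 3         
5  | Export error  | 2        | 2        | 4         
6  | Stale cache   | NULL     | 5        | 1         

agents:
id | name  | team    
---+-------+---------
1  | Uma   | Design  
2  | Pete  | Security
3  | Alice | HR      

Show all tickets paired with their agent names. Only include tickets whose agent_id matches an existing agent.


INNER JOIN keeps only tickets rows whose agent_id matches an id in agents. Walk through each ticket:
  - ticket 1 (Timeout error): agent_id=NULL, no match -> dropped
  - ticket 2 (Login fails): agent_id=3 -> matches Alice
  - ticket 3 (Null pointer): agent_id=2 -> matches Pete
  - ticket 4 (Bad redirect): agent_id=2 -> matches Pete
  - ticket 5 (Export error): agent_id=2 -> matches Pete
  - ticket 6 (Stale cache): agent_id=NULL, no match -> dropped
So 2 of 6 rows are dropped.

SQL:
SELECT a.title, b.name AS agent
FROM tickets a
INNER JOIN agents b ON a.agent_id = b.id

Result:
title        | agent
-------------+------
Login fails  | Alice
Null pointer | Pete 
Bad redirect | Pete 
Export error | Pete 


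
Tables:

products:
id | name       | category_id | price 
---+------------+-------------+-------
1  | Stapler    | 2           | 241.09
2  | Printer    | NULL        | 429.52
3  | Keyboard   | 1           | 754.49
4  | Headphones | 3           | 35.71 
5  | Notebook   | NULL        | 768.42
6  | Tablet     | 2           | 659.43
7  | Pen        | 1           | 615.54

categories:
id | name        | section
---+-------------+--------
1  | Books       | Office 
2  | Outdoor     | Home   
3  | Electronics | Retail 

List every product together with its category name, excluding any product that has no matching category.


INNER JOIN keeps only products rows whose category_id matches an id in categories. Walk through each product:
  - product 1 (Stapler): category_id=2 -> matches Outdoor
  - product 2 (Printer): category_id=NULL, no match -> dropped
  - product 3 (Keyboard): category_id=1 -> matches Books
  - product 4 (Headphones): category_id=3 -> matches Electronics
  - product 5 (Notebook): category_id=NULL, no match -> dropped
  - product 6 (Tablet): category_id=2 -> matches Outdoor
  - product 7 (Pen): category_id=1 -> matches Books
So 2 of 7 rows are dropped.

SQL:
SELECT a.name, b.name AS category
FROM products a
INNER JOIN categories b ON a.category_id = b.id

Result:
name       | category   
-----------+------------
Stapler    | Outdoor    
Keyboard   | Books      
Headphones | Electronics
Tablet     | Outdoor    
Pen        | Books      
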